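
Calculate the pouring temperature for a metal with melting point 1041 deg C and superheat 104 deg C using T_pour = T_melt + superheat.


Formula: T_pour = T_melt + Superheat
T_pour = 1041 + 104 = 1145 deg C


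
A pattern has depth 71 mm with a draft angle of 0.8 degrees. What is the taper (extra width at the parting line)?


Formula: taper = depth * tan(draft_angle)
tan(0.8 deg) = 0.0139635
taper = 71 mm * 0.0139635 = 0.9914 mm

Answer: 0.9914 mm


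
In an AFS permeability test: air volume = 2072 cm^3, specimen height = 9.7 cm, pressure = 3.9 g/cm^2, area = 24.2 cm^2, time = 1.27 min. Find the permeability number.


Formula: Permeability Number P = (V * H) / (p * A * t)
Numerator: V * H = 2072 * 9.7 = 20098.4
Denominator: p * A * t = 3.9 * 24.2 * 1.27 = 119.8626
P = 20098.4 / 119.8626 = 167.6787

167.6787


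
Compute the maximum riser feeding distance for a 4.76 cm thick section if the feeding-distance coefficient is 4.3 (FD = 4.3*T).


Formula: FD = 4.3 * T  (riser feeding-distance rule)
FD = 4.3 * 4.76 cm = 20.4680 cm

20.4680 cm


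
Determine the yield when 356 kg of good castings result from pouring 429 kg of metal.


Formula: Casting Yield = (W_good / W_total) * 100
Yield = (356 kg / 429 kg) * 100 = 82.9837%

Answer: 82.9837%


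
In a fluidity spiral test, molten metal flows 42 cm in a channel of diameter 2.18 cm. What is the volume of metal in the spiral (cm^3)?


Formula: V = pi * (d/2)^2 * L  (cylinder volume)
Radius = 2.18/2 = 1.09 cm
V = pi * 1.09^2 * 42 = 156.7661 cm^3


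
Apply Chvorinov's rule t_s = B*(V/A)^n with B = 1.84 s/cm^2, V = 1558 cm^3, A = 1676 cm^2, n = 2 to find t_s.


Formula: t_s = B * (V/A)^n  (Chvorinov's rule, n=2)
Modulus M = V/A = 1558/1676 = 0.929594 cm
M^2 = 0.929594^2 = 0.864145 cm^2
t_s = 1.84 * 0.864145 = 1.5900 s

Answer: 1.5900 s


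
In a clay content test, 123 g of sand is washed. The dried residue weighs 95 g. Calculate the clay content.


Formula: Clay% = (W_total - W_washed) / W_total * 100
Clay mass = 123 - 95 = 28 g
Clay% = 28 / 123 * 100 = 22.7642%

22.7642%


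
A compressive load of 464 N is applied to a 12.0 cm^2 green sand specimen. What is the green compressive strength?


Formula: Compressive Strength = Force / Area
Strength = 464 N / 12.0 cm^2 = 38.6667 N/cm^2


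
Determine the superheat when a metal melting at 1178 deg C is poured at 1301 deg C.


Formula: Superheat = T_pour - T_melt
Superheat = 1301 - 1178 = 123 deg C

123 deg C


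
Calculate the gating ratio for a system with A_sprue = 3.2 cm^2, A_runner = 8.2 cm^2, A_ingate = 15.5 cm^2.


Sprue:Runner:Ingate = 1 : 8.2/3.2 : 15.5/3.2 = 1:2.56:4.84


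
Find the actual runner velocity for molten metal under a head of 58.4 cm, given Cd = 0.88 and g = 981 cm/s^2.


Formula: v = Cd * sqrt(2 * g * h)  (Torricelli with discharge coefficient)
2*g*h = 2 * 981 * 58.4 = 114580.8 cm^2/s^2
sqrt(114580.8) = 338.49786 cm/s
v = 0.88 * 338.49786 = 297.8781 cm/s

297.8781 cm/s


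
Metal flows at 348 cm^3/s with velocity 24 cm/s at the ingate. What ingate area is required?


Formula: A_ingate = Q / v  (continuity equation)
A = 348 cm^3/s / 24 cm/s = 14.5000 cm^2

Final answer: 14.5000 cm^2


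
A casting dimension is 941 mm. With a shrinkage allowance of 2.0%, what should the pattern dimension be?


Formula: L_pattern = L_casting * (1 + shrinkage_rate/100)
Shrinkage factor = 1 + 2.0/100 = 1.02
L_pattern = 941 mm * 1.02 = 959.8200 mm

Answer: 959.8200 mm


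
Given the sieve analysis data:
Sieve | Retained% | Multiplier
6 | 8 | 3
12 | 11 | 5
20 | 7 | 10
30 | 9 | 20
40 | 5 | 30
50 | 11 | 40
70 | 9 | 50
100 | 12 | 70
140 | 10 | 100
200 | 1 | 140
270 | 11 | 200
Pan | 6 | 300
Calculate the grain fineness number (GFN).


Formula: GFN = sum(pct * multiplier) / sum(pct)
sum(pct * multiplier) = 7349
sum(pct) = 100
GFN = 7349 / 100 = 73.49


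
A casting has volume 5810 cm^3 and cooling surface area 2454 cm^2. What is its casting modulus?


Formula: Casting Modulus M = V / A
M = 5810 cm^3 / 2454 cm^2 = 2.3676 cm

2.3676 cm


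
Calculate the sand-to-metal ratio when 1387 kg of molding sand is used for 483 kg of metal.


Formula: Sand-to-Metal Ratio = W_sand / W_metal
Ratio = 1387 kg / 483 kg = 2.8716


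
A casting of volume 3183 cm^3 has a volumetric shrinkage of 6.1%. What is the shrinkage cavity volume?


Formula: V_shrink = V_casting * shrinkage_pct / 100
V_shrink = 3183 cm^3 * 6.1 / 100 = 194.1630 cm^3

Answer: 194.1630 cm^3


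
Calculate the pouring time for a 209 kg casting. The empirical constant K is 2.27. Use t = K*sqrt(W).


Formula: t = K * sqrt(W)
sqrt(W) = sqrt(209) = 14.45683
t = 2.27 * 14.45683 = 32.8170 s

Final answer: 32.8170 s


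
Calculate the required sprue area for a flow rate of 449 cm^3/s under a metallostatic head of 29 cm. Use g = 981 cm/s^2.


Formula: v = sqrt(2*g*h), A = Q/v
Velocity: v = sqrt(2 * 981 * 29) = sqrt(56898) = 238.5330 cm/s
Sprue area: A = Q / v = 449 / 238.5330 = 1.8823 cm^2


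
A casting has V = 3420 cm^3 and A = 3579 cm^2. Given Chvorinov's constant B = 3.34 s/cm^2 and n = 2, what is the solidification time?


Formula: t_s = B * (V/A)^n  (Chvorinov's rule, n=2)
Modulus M = V/A = 3420/3579 = 0.955574 cm
M^2 = 0.955574^2 = 0.913122 cm^2
t_s = 3.34 * 0.913122 = 3.0498 s

Answer: 3.0498 s


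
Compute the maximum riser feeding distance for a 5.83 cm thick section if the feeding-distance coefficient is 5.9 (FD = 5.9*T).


Formula: FD = 5.9 * T  (riser feeding-distance rule)
FD = 5.9 * 5.83 cm = 34.3970 cm

Final answer: 34.3970 cm


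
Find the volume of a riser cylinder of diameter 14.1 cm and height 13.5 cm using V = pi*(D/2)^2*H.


Formula: V = pi * (D/2)^2 * H  (cylinder volume)
Radius = D/2 = 14.1/2 = 7.05 cm
V = pi * 7.05^2 * 13.5 = 2107.9576 cm^3

2107.9576 cm^3


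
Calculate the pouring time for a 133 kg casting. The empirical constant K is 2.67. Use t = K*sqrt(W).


Formula: t = K * sqrt(W)
sqrt(W) = sqrt(133) = 11.53256
t = 2.67 * 11.53256 = 30.7919 s

Final answer: 30.7919 s


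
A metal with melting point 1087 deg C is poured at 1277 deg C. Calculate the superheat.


Formula: Superheat = T_pour - T_melt
Superheat = 1277 - 1087 = 190 deg C

190 deg C


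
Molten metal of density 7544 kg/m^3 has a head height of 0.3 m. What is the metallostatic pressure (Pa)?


Formula: P = rho * g * h
rho * g = 7544 * 9.81 = 74006.64 N/m^3
P = 74006.64 * 0.3 = 22201.9920 Pa


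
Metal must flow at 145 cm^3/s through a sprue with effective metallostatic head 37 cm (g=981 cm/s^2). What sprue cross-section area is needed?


Formula: v = sqrt(2*g*h), A = Q/v
Velocity: v = sqrt(2 * 981 * 37) = sqrt(72594) = 269.4327 cm/s
Sprue area: A = Q / v = 145 / 269.4327 = 0.5382 cm^2

Final answer: 0.5382 cm^2


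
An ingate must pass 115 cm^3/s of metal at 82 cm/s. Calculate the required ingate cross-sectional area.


Formula: A_ingate = Q / v  (continuity equation)
A = 115 cm^3/s / 82 cm/s = 1.4024 cm^2

Answer: 1.4024 cm^2


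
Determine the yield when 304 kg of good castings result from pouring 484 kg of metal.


Formula: Casting Yield = (W_good / W_total) * 100
Yield = (304 kg / 484 kg) * 100 = 62.8099%

Answer: 62.8099%


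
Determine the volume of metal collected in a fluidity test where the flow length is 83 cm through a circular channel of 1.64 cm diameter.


Formula: V = pi * (d/2)^2 * L  (cylinder volume)
Radius = 1.64/2 = 0.82 cm
V = pi * 0.82^2 * 83 = 175.3298 cm^3

Answer: 175.3298 cm^3


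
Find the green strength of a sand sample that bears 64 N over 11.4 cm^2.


Formula: Compressive Strength = Force / Area
Strength = 64 N / 11.4 cm^2 = 5.6140 N/cm^2

Final answer: 5.6140 N/cm^2


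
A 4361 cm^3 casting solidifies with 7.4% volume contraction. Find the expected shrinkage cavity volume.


Formula: V_shrink = V_casting * shrinkage_pct / 100
V_shrink = 4361 cm^3 * 7.4 / 100 = 322.7140 cm^3


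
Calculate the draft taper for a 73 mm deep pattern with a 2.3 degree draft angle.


Formula: taper = depth * tan(draft_angle)
tan(2.3 deg) = 0.0401641
taper = 73 mm * 0.0401641 = 2.9320 mm

2.9320 mm


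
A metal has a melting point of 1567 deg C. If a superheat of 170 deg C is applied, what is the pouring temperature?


Formula: T_pour = T_melt + Superheat
T_pour = 1567 + 170 = 1737 deg C

Answer: 1737 deg C


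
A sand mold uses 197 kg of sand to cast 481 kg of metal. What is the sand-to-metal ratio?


Formula: Sand-to-Metal Ratio = W_sand / W_metal
Ratio = 197 kg / 481 kg = 0.4096

Final answer: 0.4096


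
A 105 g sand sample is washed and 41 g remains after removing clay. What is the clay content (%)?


Formula: Clay% = (W_total - W_washed) / W_total * 100
Clay mass = 105 - 41 = 64 g
Clay% = 64 / 105 * 100 = 60.9524%

Final answer: 60.9524%


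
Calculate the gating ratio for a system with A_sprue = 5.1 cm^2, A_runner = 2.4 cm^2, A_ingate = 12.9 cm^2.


Sprue:Runner:Ingate = 1 : 2.4/5.1 : 12.9/5.1 = 1:0.47:2.53

1:0.47:2.53


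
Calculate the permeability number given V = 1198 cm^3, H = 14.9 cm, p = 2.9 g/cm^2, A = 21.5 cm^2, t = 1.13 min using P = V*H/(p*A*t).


Formula: Permeability Number P = (V * H) / (p * A * t)
Numerator: V * H = 1198 * 14.9 = 17850.2
Denominator: p * A * t = 2.9 * 21.5 * 1.13 = 70.4555
P = 17850.2 / 70.4555 = 253.3542


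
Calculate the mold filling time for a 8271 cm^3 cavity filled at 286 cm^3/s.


Formula: t_fill = V_mold / Q_flow
t = 8271 cm^3 / 286 cm^3/s = 28.9196 s

28.9196 s


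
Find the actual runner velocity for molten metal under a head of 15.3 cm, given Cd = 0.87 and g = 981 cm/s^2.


Formula: v = Cd * sqrt(2 * g * h)  (Torricelli with discharge coefficient)
2*g*h = 2 * 981 * 15.3 = 30018.6 cm^2/s^2
sqrt(30018.6) = 173.25877 cm/s
v = 0.87 * 173.25877 = 150.7351 cm/s

150.7351 cm/s


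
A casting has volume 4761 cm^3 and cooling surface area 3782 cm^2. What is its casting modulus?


Formula: Casting Modulus M = V / A
M = 4761 cm^3 / 3782 cm^2 = 1.2589 cm

Answer: 1.2589 cm


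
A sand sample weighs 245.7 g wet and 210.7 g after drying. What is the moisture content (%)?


Formula: MC = (W_wet - W_dry) / W_wet * 100
Water mass = 245.7 - 210.7 = 35.0 g
MC = 35.0 / 245.7 * 100 = 14.2450%

14.2450%


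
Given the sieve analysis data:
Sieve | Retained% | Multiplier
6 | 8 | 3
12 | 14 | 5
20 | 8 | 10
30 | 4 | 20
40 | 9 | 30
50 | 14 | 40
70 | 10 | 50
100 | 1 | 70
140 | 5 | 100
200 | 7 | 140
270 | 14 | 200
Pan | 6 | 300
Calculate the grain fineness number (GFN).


Formula: GFN = sum(pct * multiplier) / sum(pct)
sum(pct * multiplier) = 7734
sum(pct) = 100
GFN = 7734 / 100 = 77.34

77.34


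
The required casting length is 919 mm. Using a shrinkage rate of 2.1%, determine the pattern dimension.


Formula: L_pattern = L_casting * (1 + shrinkage_rate/100)
Shrinkage factor = 1 + 2.1/100 = 1.021
L_pattern = 919 mm * 1.021 = 938.2990 mm

Answer: 938.2990 mm


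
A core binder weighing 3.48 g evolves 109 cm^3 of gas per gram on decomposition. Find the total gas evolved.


Formula: V_gas = W_binder * gas_evolution_rate
V = 3.48 g * 109 cm^3/g = 379.3200 cm^3

Final answer: 379.3200 cm^3


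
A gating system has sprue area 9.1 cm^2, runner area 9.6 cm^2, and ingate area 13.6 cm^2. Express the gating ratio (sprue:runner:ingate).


Sprue:Runner:Ingate = 1 : 9.6/9.1 : 13.6/9.1 = 1:1.05:1.49

Final answer: 1:1.05:1.49


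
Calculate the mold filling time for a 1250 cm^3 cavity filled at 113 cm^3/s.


Formula: t_fill = V_mold / Q_flow
t = 1250 cm^3 / 113 cm^3/s = 11.0619 s

Final answer: 11.0619 s


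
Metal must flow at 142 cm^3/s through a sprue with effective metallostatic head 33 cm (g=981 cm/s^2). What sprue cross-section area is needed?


Formula: v = sqrt(2*g*h), A = Q/v
Velocity: v = sqrt(2 * 981 * 33) = sqrt(64746) = 254.4524 cm/s
Sprue area: A = Q / v = 142 / 254.4524 = 0.5581 cm^2

0.5581 cm^2


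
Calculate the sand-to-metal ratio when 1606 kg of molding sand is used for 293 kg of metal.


Formula: Sand-to-Metal Ratio = W_sand / W_metal
Ratio = 1606 kg / 293 kg = 5.4812

5.4812


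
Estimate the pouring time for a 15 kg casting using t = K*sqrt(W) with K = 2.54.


Formula: t = K * sqrt(W)
sqrt(W) = sqrt(15) = 3.87298
t = 2.54 * 3.87298 = 9.8374 s

9.8374 s


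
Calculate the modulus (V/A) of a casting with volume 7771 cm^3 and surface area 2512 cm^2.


Formula: Casting Modulus M = V / A
M = 7771 cm^3 / 2512 cm^2 = 3.0936 cm

3.0936 cm


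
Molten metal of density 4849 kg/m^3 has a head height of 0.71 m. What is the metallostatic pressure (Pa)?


Formula: P = rho * g * h
rho * g = 4849 * 9.81 = 47568.69 N/m^3
P = 47568.69 * 0.71 = 33773.7699 Pa

33773.7699 Pa


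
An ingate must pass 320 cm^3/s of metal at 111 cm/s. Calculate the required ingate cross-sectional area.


Formula: A_ingate = Q / v  (continuity equation)
A = 320 cm^3/s / 111 cm/s = 2.8829 cm^2

Final answer: 2.8829 cm^2


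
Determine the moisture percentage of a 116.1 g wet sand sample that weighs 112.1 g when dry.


Formula: MC = (W_wet - W_dry) / W_wet * 100
Water mass = 116.1 - 112.1 = 4.0 g
MC = 4.0 / 116.1 * 100 = 3.4453%

Answer: 3.4453%


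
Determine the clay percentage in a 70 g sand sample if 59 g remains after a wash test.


Formula: Clay% = (W_total - W_washed) / W_total * 100
Clay mass = 70 - 59 = 11 g
Clay% = 11 / 70 * 100 = 15.7143%

Final answer: 15.7143%


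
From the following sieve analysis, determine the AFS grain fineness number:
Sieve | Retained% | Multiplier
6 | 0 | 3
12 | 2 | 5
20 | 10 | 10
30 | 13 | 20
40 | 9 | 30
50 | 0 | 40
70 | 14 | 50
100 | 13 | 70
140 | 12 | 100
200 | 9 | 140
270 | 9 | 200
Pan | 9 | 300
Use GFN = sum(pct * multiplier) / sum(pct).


Formula: GFN = sum(pct * multiplier) / sum(pct)
sum(pct * multiplier) = 9210
sum(pct) = 100
GFN = 9210 / 100 = 92.10

Answer: 92.10


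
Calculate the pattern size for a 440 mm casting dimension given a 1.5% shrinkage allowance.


Formula: L_pattern = L_casting * (1 + shrinkage_rate/100)
Shrinkage factor = 1 + 1.5/100 = 1.015
L_pattern = 440 mm * 1.015 = 446.6000 mm

Answer: 446.6000 mm


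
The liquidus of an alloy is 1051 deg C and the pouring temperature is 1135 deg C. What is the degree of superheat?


Formula: Superheat = T_pour - T_melt
Superheat = 1135 - 1051 = 84 deg C


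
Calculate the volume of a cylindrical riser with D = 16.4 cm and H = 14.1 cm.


Formula: V = pi * (D/2)^2 * H  (cylinder volume)
Radius = D/2 = 16.4/2 = 8.2 cm
V = pi * 8.2^2 * 14.1 = 2978.4937 cm^3


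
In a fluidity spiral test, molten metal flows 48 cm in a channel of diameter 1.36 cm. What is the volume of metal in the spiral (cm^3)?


Formula: V = pi * (d/2)^2 * L  (cylinder volume)
Radius = 1.36/2 = 0.68 cm
V = pi * 0.68^2 * 48 = 69.7283 cm^3

Final answer: 69.7283 cm^3


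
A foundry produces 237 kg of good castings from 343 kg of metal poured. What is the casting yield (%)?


Formula: Casting Yield = (W_good / W_total) * 100
Yield = (237 kg / 343 kg) * 100 = 69.0962%

69.0962%


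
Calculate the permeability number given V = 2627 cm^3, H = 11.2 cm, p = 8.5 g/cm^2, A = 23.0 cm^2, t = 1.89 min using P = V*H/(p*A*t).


Formula: Permeability Number P = (V * H) / (p * A * t)
Numerator: V * H = 2627 * 11.2 = 29422.4
Denominator: p * A * t = 8.5 * 23.0 * 1.89 = 369.495
P = 29422.4 / 369.495 = 79.6287

Answer: 79.6287


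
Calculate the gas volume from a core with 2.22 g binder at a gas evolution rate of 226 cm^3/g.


Formula: V_gas = W_binder * gas_evolution_rate
V = 2.22 g * 226 cm^3/g = 501.7200 cm^3

Answer: 501.7200 cm^3


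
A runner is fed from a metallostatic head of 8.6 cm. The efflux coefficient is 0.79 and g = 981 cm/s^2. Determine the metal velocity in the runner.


Formula: v = Cd * sqrt(2 * g * h)  (Torricelli with discharge coefficient)
2*g*h = 2 * 981 * 8.6 = 16873.2 cm^2/s^2
sqrt(16873.2) = 129.89688 cm/s
v = 0.79 * 129.89688 = 102.6185 cm/s


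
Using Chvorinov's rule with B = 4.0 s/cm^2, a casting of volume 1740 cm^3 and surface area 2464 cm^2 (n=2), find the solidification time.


Formula: t_s = B * (V/A)^n  (Chvorinov's rule, n=2)
Modulus M = V/A = 1740/2464 = 0.706169 cm
M^2 = 0.706169^2 = 0.498675 cm^2
t_s = 4.0 * 0.498675 = 1.9947 s

1.9947 s


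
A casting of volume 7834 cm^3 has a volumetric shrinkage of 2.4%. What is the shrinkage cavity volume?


Formula: V_shrink = V_casting * shrinkage_pct / 100
V_shrink = 7834 cm^3 * 2.4 / 100 = 188.0160 cm^3

Answer: 188.0160 cm^3


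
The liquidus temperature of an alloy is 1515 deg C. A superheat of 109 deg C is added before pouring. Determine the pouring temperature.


Formula: T_pour = T_melt + Superheat
T_pour = 1515 + 109 = 1624 deg C

Final answer: 1624 deg C


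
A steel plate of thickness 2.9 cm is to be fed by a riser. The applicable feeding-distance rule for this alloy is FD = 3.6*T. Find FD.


Formula: FD = 3.6 * T  (riser feeding-distance rule)
FD = 3.6 * 2.9 cm = 10.4400 cm

Answer: 10.4400 cm


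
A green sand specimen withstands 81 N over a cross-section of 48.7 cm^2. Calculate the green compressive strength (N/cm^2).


Formula: Compressive Strength = Force / Area
Strength = 81 N / 48.7 cm^2 = 1.6632 N/cm^2

Answer: 1.6632 N/cm^2


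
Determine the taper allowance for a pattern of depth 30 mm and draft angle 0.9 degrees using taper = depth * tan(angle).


Formula: taper = depth * tan(draft_angle)
tan(0.9 deg) = 0.0157093
taper = 30 mm * 0.0157093 = 0.4713 mm

Final answer: 0.4713 mm


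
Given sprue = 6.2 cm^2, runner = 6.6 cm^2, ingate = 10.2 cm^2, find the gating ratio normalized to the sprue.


Sprue:Runner:Ingate = 1 : 6.6/6.2 : 10.2/6.2 = 1:1.06:1.65


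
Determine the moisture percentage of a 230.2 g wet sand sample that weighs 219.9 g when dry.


Formula: MC = (W_wet - W_dry) / W_wet * 100
Water mass = 230.2 - 219.9 = 10.3 g
MC = 10.3 / 230.2 * 100 = 4.4744%

Answer: 4.4744%


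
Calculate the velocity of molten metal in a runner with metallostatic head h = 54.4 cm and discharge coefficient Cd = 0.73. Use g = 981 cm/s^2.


Formula: v = Cd * sqrt(2 * g * h)  (Torricelli with discharge coefficient)
2*g*h = 2 * 981 * 54.4 = 106732.8 cm^2/s^2
sqrt(106732.8) = 326.69986 cm/s
v = 0.73 * 326.69986 = 238.4909 cm/s

Final answer: 238.4909 cm/s


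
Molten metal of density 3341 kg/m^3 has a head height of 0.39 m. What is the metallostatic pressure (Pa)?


Formula: P = rho * g * h
rho * g = 3341 * 9.81 = 32775.21 N/m^3
P = 32775.21 * 0.39 = 12782.3319 Pa

Answer: 12782.3319 Pa


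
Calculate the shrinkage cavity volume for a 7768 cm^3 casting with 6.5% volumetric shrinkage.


Formula: V_shrink = V_casting * shrinkage_pct / 100
V_shrink = 7768 cm^3 * 6.5 / 100 = 504.9200 cm^3

504.9200 cm^3


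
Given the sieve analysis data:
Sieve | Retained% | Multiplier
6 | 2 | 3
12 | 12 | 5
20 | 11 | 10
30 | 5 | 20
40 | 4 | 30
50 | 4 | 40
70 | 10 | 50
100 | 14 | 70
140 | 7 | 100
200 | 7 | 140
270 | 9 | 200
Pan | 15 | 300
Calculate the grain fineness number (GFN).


Formula: GFN = sum(pct * multiplier) / sum(pct)
sum(pct * multiplier) = 10016
sum(pct) = 100
GFN = 10016 / 100 = 100.16


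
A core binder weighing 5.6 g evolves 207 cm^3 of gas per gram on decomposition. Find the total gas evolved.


Formula: V_gas = W_binder * gas_evolution_rate
V = 5.6 g * 207 cm^3/g = 1159.2000 cm^3

Final answer: 1159.2000 cm^3


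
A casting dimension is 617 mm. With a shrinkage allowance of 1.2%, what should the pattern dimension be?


Formula: L_pattern = L_casting * (1 + shrinkage_rate/100)
Shrinkage factor = 1 + 1.2/100 = 1.012
L_pattern = 617 mm * 1.012 = 624.4040 mm

624.4040 mm


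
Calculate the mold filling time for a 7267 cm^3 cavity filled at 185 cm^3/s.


Formula: t_fill = V_mold / Q_flow
t = 7267 cm^3 / 185 cm^3/s = 39.2811 s

39.2811 s


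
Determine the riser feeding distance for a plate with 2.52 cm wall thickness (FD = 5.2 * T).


Formula: FD = 5.2 * T  (riser feeding-distance rule)
FD = 5.2 * 2.52 cm = 13.1040 cm


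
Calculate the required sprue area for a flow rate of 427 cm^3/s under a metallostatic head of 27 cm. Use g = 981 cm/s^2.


Formula: v = sqrt(2*g*h), A = Q/v
Velocity: v = sqrt(2 * 981 * 27) = sqrt(52974) = 230.1608 cm/s
Sprue area: A = Q / v = 427 / 230.1608 = 1.8552 cm^2

Final answer: 1.8552 cm^2


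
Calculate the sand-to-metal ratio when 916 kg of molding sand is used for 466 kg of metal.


Formula: Sand-to-Metal Ratio = W_sand / W_metal
Ratio = 916 kg / 466 kg = 1.9657

Final answer: 1.9657


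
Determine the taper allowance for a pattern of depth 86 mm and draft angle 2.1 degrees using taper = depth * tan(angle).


Formula: taper = depth * tan(draft_angle)
tan(2.1 deg) = 0.0366683
taper = 86 mm * 0.0366683 = 3.1535 mm

Final answer: 3.1535 mm


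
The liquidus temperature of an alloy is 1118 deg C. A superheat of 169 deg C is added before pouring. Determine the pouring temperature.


Formula: T_pour = T_melt + Superheat
T_pour = 1118 + 169 = 1287 deg C

Answer: 1287 deg C


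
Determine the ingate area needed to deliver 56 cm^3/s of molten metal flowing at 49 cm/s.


Formula: A_ingate = Q / v  (continuity equation)
A = 56 cm^3/s / 49 cm/s = 1.1429 cm^2

Answer: 1.1429 cm^2


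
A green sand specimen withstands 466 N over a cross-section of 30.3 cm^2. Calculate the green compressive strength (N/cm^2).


Formula: Compressive Strength = Force / Area
Strength = 466 N / 30.3 cm^2 = 15.3795 N/cm^2


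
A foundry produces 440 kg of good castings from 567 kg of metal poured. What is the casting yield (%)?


Formula: Casting Yield = (W_good / W_total) * 100
Yield = (440 kg / 567 kg) * 100 = 77.6014%

Final answer: 77.6014%


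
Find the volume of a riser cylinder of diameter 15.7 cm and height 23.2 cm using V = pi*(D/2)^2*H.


Formula: V = pi * (D/2)^2 * H  (cylinder volume)
Radius = D/2 = 15.7/2 = 7.85 cm
V = pi * 7.85^2 * 23.2 = 4491.3528 cm^3

4491.3528 cm^3


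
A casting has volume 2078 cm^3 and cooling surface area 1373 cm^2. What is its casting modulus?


Formula: Casting Modulus M = V / A
M = 2078 cm^3 / 1373 cm^2 = 1.5135 cm

1.5135 cm


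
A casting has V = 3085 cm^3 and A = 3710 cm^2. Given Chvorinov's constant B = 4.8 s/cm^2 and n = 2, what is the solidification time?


Formula: t_s = B * (V/A)^n  (Chvorinov's rule, n=2)
Modulus M = V/A = 3085/3710 = 0.831536 cm
M^2 = 0.831536^2 = 0.691452 cm^2
t_s = 4.8 * 0.691452 = 3.3190 s


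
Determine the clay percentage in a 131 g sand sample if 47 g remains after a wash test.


Formula: Clay% = (W_total - W_washed) / W_total * 100
Clay mass = 131 - 47 = 84 g
Clay% = 84 / 131 * 100 = 64.1221%

64.1221%


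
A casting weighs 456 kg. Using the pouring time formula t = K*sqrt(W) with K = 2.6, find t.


Formula: t = K * sqrt(W)
sqrt(W) = sqrt(456) = 21.35416
t = 2.6 * 21.35416 = 55.5208 s

Answer: 55.5208 s


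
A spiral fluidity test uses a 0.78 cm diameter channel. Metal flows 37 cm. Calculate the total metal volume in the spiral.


Formula: V = pi * (d/2)^2 * L  (cylinder volume)
Radius = 0.78/2 = 0.39 cm
V = pi * 0.39^2 * 37 = 17.6799 cm^3

Answer: 17.6799 cm^3


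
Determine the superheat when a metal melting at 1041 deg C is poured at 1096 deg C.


Formula: Superheat = T_pour - T_melt
Superheat = 1096 - 1041 = 55 deg C

55 deg C


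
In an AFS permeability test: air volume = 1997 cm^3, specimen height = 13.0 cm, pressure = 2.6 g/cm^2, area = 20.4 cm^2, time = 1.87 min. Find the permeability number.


Formula: Permeability Number P = (V * H) / (p * A * t)
Numerator: V * H = 1997 * 13.0 = 25961.0
Denominator: p * A * t = 2.6 * 20.4 * 1.87 = 99.1848
P = 25961.0 / 99.1848 = 261.7437


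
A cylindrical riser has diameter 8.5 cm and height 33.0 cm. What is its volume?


Formula: V = pi * (D/2)^2 * H  (cylinder volume)
Radius = D/2 = 8.5/2 = 4.25 cm
V = pi * 4.25^2 * 33.0 = 1872.5856 cm^3

1872.5856 cm^3


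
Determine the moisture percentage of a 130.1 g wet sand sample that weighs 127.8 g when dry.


Formula: MC = (W_wet - W_dry) / W_wet * 100
Water mass = 130.1 - 127.8 = 2.3 g
MC = 2.3 / 130.1 * 100 = 1.7679%

1.7679%


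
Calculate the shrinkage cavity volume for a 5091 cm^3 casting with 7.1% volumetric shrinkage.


Formula: V_shrink = V_casting * shrinkage_pct / 100
V_shrink = 5091 cm^3 * 7.1 / 100 = 361.4610 cm^3


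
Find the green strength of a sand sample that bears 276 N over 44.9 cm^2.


Formula: Compressive Strength = Force / Area
Strength = 276 N / 44.9 cm^2 = 6.1470 N/cm^2


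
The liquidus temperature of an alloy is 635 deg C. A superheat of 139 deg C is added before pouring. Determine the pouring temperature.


Formula: T_pour = T_melt + Superheat
T_pour = 635 + 139 = 774 deg C

Final answer: 774 deg C


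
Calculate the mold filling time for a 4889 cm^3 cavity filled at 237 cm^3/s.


Formula: t_fill = V_mold / Q_flow
t = 4889 cm^3 / 237 cm^3/s = 20.6287 s

Final answer: 20.6287 s


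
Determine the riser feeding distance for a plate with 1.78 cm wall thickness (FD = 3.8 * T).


Formula: FD = 3.8 * T  (riser feeding-distance rule)
FD = 3.8 * 1.78 cm = 6.7640 cm

Answer: 6.7640 cm


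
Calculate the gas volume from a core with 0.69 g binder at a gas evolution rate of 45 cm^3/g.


Formula: V_gas = W_binder * gas_evolution_rate
V = 0.69 g * 45 cm^3/g = 31.0500 cm^3


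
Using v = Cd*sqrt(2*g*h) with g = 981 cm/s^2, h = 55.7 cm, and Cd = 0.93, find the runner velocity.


Formula: v = Cd * sqrt(2 * g * h)  (Torricelli with discharge coefficient)
2*g*h = 2 * 981 * 55.7 = 109283.4 cm^2/s^2
sqrt(109283.4) = 330.58040 cm/s
v = 0.93 * 330.58040 = 307.4398 cm/s


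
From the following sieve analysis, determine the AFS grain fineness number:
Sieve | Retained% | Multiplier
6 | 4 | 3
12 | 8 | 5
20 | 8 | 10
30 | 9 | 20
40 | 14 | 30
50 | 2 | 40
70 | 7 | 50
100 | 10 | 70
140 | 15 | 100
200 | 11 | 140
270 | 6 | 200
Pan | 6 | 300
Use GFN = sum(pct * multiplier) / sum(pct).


Formula: GFN = sum(pct * multiplier) / sum(pct)
sum(pct * multiplier) = 7902
sum(pct) = 100
GFN = 7902 / 100 = 79.02


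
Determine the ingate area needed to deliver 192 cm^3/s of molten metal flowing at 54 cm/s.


Formula: A_ingate = Q / v  (continuity equation)
A = 192 cm^3/s / 54 cm/s = 3.5556 cm^2

3.5556 cm^2


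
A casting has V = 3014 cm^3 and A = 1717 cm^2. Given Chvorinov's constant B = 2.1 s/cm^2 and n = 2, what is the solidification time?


Formula: t_s = B * (V/A)^n  (Chvorinov's rule, n=2)
Modulus M = V/A = 3014/1717 = 1.755387 cm
M^2 = 1.755387^2 = 3.081384 cm^2
t_s = 2.1 * 3.081384 = 6.4709 s


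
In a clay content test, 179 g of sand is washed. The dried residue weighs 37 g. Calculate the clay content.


Formula: Clay% = (W_total - W_washed) / W_total * 100
Clay mass = 179 - 37 = 142 g
Clay% = 142 / 179 * 100 = 79.3296%

Final answer: 79.3296%


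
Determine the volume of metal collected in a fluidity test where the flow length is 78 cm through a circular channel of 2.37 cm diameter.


Formula: V = pi * (d/2)^2 * L  (cylinder volume)
Radius = 2.37/2 = 1.185 cm
V = pi * 1.185^2 * 78 = 344.0972 cm^3


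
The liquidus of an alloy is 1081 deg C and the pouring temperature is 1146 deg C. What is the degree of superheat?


Formula: Superheat = T_pour - T_melt
Superheat = 1146 - 1081 = 65 deg C


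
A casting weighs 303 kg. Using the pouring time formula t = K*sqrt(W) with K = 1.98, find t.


Formula: t = K * sqrt(W)
sqrt(W) = sqrt(303) = 17.40690
t = 1.98 * 17.40690 = 34.4657 s

34.4657 s


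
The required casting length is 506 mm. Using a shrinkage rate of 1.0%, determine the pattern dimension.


Formula: L_pattern = L_casting * (1 + shrinkage_rate/100)
Shrinkage factor = 1 + 1.0/100 = 1.01
L_pattern = 506 mm * 1.01 = 511.0600 mm

Answer: 511.0600 mm


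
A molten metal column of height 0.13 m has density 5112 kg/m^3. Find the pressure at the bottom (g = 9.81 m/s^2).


Formula: P = rho * g * h
rho * g = 5112 * 9.81 = 50148.72 N/m^3
P = 50148.72 * 0.13 = 6519.3336 Pa

Answer: 6519.3336 Pa


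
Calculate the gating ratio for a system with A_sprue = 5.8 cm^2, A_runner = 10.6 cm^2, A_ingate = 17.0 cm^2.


Sprue:Runner:Ingate = 1 : 10.6/5.8 : 17.0/5.8 = 1:1.83:2.93

1:1.83:2.93


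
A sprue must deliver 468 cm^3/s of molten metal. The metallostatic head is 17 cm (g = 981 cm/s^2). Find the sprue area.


Formula: v = sqrt(2*g*h), A = Q/v
Velocity: v = sqrt(2 * 981 * 17) = sqrt(33354) = 182.6308 cm/s
Sprue area: A = Q / v = 468 / 182.6308 = 2.5625 cm^2

2.5625 cm^2


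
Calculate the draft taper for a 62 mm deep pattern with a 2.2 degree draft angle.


Formula: taper = depth * tan(draft_angle)
tan(2.2 deg) = 0.0384161
taper = 62 mm * 0.0384161 = 2.3818 mm

2.3818 mm


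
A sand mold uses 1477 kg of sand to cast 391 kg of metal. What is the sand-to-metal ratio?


Formula: Sand-to-Metal Ratio = W_sand / W_metal
Ratio = 1477 kg / 391 kg = 3.7775

Final answer: 3.7775


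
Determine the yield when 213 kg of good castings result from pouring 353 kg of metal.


Formula: Casting Yield = (W_good / W_total) * 100
Yield = (213 kg / 353 kg) * 100 = 60.3399%

Final answer: 60.3399%


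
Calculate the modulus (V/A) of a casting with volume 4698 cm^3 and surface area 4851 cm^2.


Formula: Casting Modulus M = V / A
M = 4698 cm^3 / 4851 cm^2 = 0.9685 cm

Answer: 0.9685 cm


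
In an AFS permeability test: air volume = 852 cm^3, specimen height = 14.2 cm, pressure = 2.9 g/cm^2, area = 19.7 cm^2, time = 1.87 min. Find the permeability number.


Formula: Permeability Number P = (V * H) / (p * A * t)
Numerator: V * H = 852 * 14.2 = 12098.4
Denominator: p * A * t = 2.9 * 19.7 * 1.87 = 106.8331
P = 12098.4 / 106.8331 = 113.2458

Final answer: 113.2458


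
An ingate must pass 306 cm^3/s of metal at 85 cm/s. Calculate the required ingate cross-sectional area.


Formula: A_ingate = Q / v  (continuity equation)
A = 306 cm^3/s / 85 cm/s = 3.6000 cm^2

Answer: 3.6000 cm^2


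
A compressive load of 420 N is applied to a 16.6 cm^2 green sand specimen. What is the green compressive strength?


Formula: Compressive Strength = Force / Area
Strength = 420 N / 16.6 cm^2 = 25.3012 N/cm^2

Final answer: 25.3012 N/cm^2


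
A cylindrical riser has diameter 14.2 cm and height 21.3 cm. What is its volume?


Formula: V = pi * (D/2)^2 * H  (cylinder volume)
Radius = D/2 = 14.2/2 = 7.1 cm
V = pi * 7.1^2 * 21.3 = 3373.2317 cm^3

3373.2317 cm^3


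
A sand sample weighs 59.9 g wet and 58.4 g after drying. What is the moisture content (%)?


Formula: MC = (W_wet - W_dry) / W_wet * 100
Water mass = 59.9 - 58.4 = 1.5 g
MC = 1.5 / 59.9 * 100 = 2.5042%

Final answer: 2.5042%


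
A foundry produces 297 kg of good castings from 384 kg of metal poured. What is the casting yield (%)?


Formula: Casting Yield = (W_good / W_total) * 100
Yield = (297 kg / 384 kg) * 100 = 77.3438%


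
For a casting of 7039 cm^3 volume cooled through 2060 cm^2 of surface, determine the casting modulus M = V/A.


Formula: Casting Modulus M = V / A
M = 7039 cm^3 / 2060 cm^2 = 3.4170 cm

Final answer: 3.4170 cm


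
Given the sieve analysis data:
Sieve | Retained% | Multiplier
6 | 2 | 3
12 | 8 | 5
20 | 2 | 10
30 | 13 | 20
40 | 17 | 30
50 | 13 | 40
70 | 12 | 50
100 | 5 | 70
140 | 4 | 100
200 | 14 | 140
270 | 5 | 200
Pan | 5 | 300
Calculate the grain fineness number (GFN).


Formula: GFN = sum(pct * multiplier) / sum(pct)
sum(pct * multiplier) = 7166
sum(pct) = 100
GFN = 7166 / 100 = 71.66


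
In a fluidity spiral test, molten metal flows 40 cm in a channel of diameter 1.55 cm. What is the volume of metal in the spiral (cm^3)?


Formula: V = pi * (d/2)^2 * L  (cylinder volume)
Radius = 1.55/2 = 0.775 cm
V = pi * 0.775^2 * 40 = 75.4768 cm^3

Final answer: 75.4768 cm^3


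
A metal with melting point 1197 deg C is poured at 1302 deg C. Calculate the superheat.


Formula: Superheat = T_pour - T_melt
Superheat = 1302 - 1197 = 105 deg C

105 deg C


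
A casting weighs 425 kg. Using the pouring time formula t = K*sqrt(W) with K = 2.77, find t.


Formula: t = K * sqrt(W)
sqrt(W) = sqrt(425) = 20.61553
t = 2.77 * 20.61553 = 57.1050 s


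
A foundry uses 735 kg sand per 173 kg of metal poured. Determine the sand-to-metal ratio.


Formula: Sand-to-Metal Ratio = W_sand / W_metal
Ratio = 735 kg / 173 kg = 4.2486


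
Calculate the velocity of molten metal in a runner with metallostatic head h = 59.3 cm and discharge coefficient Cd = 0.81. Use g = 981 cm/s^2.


Formula: v = Cd * sqrt(2 * g * h)  (Torricelli with discharge coefficient)
2*g*h = 2 * 981 * 59.3 = 116346.6 cm^2/s^2
sqrt(116346.6) = 341.09617 cm/s
v = 0.81 * 341.09617 = 276.2879 cm/s

276.2879 cm/s


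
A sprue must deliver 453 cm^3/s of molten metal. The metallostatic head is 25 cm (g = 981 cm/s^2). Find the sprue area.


Formula: v = sqrt(2*g*h), A = Q/v
Velocity: v = sqrt(2 * 981 * 25) = sqrt(49050) = 221.4723 cm/s
Sprue area: A = Q / v = 453 / 221.4723 = 2.0454 cm^2

2.0454 cm^2


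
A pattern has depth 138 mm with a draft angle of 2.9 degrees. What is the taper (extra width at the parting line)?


Formula: taper = depth * tan(draft_angle)
tan(2.9 deg) = 0.0506578
taper = 138 mm * 0.0506578 = 6.9908 mm

6.9908 mm


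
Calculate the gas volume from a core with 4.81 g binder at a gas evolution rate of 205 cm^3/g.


Formula: V_gas = W_binder * gas_evolution_rate
V = 4.81 g * 205 cm^3/g = 986.0500 cm^3

986.0500 cm^3


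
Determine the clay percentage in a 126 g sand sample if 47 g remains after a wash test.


Formula: Clay% = (W_total - W_washed) / W_total * 100
Clay mass = 126 - 47 = 79 g
Clay% = 79 / 126 * 100 = 62.6984%

Answer: 62.6984%


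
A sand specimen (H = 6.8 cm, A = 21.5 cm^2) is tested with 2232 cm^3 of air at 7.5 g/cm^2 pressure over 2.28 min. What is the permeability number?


Formula: Permeability Number P = (V * H) / (p * A * t)
Numerator: V * H = 2232 * 6.8 = 15177.6
Denominator: p * A * t = 7.5 * 21.5 * 2.28 = 367.65
P = 15177.6 / 367.65 = 41.2827

Final answer: 41.2827


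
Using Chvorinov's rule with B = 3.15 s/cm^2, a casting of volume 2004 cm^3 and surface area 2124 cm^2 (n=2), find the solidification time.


Formula: t_s = B * (V/A)^n  (Chvorinov's rule, n=2)
Modulus M = V/A = 2004/2124 = 0.943503 cm
M^2 = 0.943503^2 = 0.890198 cm^2
t_s = 3.15 * 0.890198 = 2.8041 s

Final answer: 2.8041 s


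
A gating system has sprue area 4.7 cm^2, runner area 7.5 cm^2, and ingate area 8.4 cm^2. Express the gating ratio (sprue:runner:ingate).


Sprue:Runner:Ingate = 1 : 7.5/4.7 : 8.4/4.7 = 1:1.60:1.79

1:1.60:1.79


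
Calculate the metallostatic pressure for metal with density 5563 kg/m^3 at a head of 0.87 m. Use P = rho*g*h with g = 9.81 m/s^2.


Formula: P = rho * g * h
rho * g = 5563 * 9.81 = 54573.03 N/m^3
P = 54573.03 * 0.87 = 47478.5361 Pa

47478.5361 Pa


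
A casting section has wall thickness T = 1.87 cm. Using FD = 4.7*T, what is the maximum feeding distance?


Formula: FD = 4.7 * T  (riser feeding-distance rule)
FD = 4.7 * 1.87 cm = 8.7890 cm

Final answer: 8.7890 cm


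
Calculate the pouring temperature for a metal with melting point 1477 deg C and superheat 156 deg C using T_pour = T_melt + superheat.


Formula: T_pour = T_melt + Superheat
T_pour = 1477 + 156 = 1633 deg C

1633 deg C


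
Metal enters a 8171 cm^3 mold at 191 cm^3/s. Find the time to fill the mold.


Formula: t_fill = V_mold / Q_flow
t = 8171 cm^3 / 191 cm^3/s = 42.7801 s

42.7801 s


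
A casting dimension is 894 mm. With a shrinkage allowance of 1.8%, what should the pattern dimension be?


Formula: L_pattern = L_casting * (1 + shrinkage_rate/100)
Shrinkage factor = 1 + 1.8/100 = 1.018
L_pattern = 894 mm * 1.018 = 910.0920 mm

Answer: 910.0920 mm


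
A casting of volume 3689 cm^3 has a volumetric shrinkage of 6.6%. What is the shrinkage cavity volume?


Formula: V_shrink = V_casting * shrinkage_pct / 100
V_shrink = 3689 cm^3 * 6.6 / 100 = 243.4740 cm^3

243.4740 cm^3


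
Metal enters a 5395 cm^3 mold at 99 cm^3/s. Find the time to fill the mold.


Formula: t_fill = V_mold / Q_flow
t = 5395 cm^3 / 99 cm^3/s = 54.4949 s

Final answer: 54.4949 s


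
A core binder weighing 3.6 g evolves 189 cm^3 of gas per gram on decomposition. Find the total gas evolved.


Formula: V_gas = W_binder * gas_evolution_rate
V = 3.6 g * 189 cm^3/g = 680.4000 cm^3

Answer: 680.4000 cm^3


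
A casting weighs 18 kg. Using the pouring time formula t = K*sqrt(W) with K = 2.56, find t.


Formula: t = K * sqrt(W)
sqrt(W) = sqrt(18) = 4.24264
t = 2.56 * 4.24264 = 10.8612 s

10.8612 s


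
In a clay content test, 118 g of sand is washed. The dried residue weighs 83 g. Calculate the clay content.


Formula: Clay% = (W_total - W_washed) / W_total * 100
Clay mass = 118 - 83 = 35 g
Clay% = 35 / 118 * 100 = 29.6610%

Final answer: 29.6610%


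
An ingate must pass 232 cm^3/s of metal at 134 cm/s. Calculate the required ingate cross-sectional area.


Formula: A_ingate = Q / v  (continuity equation)
A = 232 cm^3/s / 134 cm/s = 1.7313 cm^2

Answer: 1.7313 cm^2


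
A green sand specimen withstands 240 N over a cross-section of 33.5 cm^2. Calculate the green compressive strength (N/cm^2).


Formula: Compressive Strength = Force / Area
Strength = 240 N / 33.5 cm^2 = 7.1642 N/cm^2

7.1642 N/cm^2


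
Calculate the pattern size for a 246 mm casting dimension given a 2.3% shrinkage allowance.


Formula: L_pattern = L_casting * (1 + shrinkage_rate/100)
Shrinkage factor = 1 + 2.3/100 = 1.023
L_pattern = 246 mm * 1.023 = 251.6580 mm

251.6580 mm


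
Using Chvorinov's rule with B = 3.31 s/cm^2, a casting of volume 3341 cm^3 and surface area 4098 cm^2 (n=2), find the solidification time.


Formula: t_s = B * (V/A)^n  (Chvorinov's rule, n=2)
Modulus M = V/A = 3341/4098 = 0.815276 cm
M^2 = 0.815276^2 = 0.664675 cm^2
t_s = 3.31 * 0.664675 = 2.2001 s

2.2001 s


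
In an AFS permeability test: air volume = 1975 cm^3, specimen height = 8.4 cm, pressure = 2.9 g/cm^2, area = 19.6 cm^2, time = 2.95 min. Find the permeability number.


Formula: Permeability Number P = (V * H) / (p * A * t)
Numerator: V * H = 1975 * 8.4 = 16590.0
Denominator: p * A * t = 2.9 * 19.6 * 2.95 = 167.678
P = 16590.0 / 167.678 = 98.9396

Answer: 98.9396


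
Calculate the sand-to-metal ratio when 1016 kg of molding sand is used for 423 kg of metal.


Formula: Sand-to-Metal Ratio = W_sand / W_metal
Ratio = 1016 kg / 423 kg = 2.4019

Answer: 2.4019


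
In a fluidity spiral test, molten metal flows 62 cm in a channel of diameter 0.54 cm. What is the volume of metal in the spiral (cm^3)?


Formula: V = pi * (d/2)^2 * L  (cylinder volume)
Radius = 0.54/2 = 0.27 cm
V = pi * 0.27^2 * 62 = 14.1994 cm^3

14.1994 cm^3


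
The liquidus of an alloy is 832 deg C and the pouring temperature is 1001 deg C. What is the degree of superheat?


Formula: Superheat = T_pour - T_melt
Superheat = 1001 - 832 = 169 deg C

Answer: 169 deg C


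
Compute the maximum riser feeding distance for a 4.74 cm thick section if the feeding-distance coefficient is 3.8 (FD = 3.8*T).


Formula: FD = 3.8 * T  (riser feeding-distance rule)
FD = 3.8 * 4.74 cm = 18.0120 cm

18.0120 cm


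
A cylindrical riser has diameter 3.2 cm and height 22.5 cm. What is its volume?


Formula: V = pi * (D/2)^2 * H  (cylinder volume)
Radius = D/2 = 3.2/2 = 1.6 cm
V = pi * 1.6^2 * 22.5 = 180.9557 cm^3


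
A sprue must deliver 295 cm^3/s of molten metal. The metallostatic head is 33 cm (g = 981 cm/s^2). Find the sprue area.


Formula: v = sqrt(2*g*h), A = Q/v
Velocity: v = sqrt(2 * 981 * 33) = sqrt(64746) = 254.4524 cm/s
Sprue area: A = Q / v = 295 / 254.4524 = 1.1594 cm^2

1.1594 cm^2
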